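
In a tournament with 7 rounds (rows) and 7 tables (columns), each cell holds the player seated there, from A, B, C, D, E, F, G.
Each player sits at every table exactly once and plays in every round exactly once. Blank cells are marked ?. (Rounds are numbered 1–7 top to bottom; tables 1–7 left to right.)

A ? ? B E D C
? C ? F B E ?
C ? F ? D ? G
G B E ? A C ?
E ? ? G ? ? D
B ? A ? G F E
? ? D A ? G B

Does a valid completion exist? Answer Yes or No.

No

Round 1, table 3: round 1 has {A, B, C, D, E} and table 3 has {A, D, E, F}, so it must be G.
Now round 2, table 3: round 2 together with table 3 already contain {A, B, C, D, E, F, G} — every symbol — so nothing can go there. The grid has no valid completion.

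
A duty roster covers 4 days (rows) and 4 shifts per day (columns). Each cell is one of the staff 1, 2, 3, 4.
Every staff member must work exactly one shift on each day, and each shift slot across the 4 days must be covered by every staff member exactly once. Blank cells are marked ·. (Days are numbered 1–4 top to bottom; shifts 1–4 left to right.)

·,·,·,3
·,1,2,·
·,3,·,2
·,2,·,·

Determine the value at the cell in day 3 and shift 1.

Day 1, shift 2: day 1 has {3} and shift 2 has {1, 2, 3}, leaving only 4.
Day 1, shift 3: day 1 has {3, 4} and shift 3 has {2}, leaving only 1.
Day 1, shift 1: day 1 has {1, 3, 4} and shift 1 has {}, leaving only 2.
Day 2, shift 4: day 2 has {1, 2} and shift 4 has {2, 3}, leaving only 4.
Day 2, shift 1: day 2 has {1, 2, 4} and shift 1 has {2}, leaving only 3.
Day 3, shift 3: day 3 has {2, 3} and shift 3 has {1, 2}, leaving only 4.
Day 3 already has {2, 3, 4} and shift 1 already has {2, 3}, so day 3, shift 1 must be 1.

1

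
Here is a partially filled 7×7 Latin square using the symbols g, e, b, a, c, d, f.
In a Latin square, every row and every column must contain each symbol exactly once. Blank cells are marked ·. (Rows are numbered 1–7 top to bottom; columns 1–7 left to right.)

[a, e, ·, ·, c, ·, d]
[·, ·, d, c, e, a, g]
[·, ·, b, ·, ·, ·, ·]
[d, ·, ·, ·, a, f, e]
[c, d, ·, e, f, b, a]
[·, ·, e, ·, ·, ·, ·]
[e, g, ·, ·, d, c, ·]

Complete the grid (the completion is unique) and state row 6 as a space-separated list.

Row 1, column 6: row 1 has {e, a, c, d} and column 6 has {b, a, c, f}, leaving only g.
Row 6, column 6: row 6 has {e} and column 6 has {g, b, a, c, f}, leaving only d.
Row 1, column 3: row 1 has {g, e, a, c, d} and column 3 has {e, b, d}, leaving only f.
Row 1, column 4: row 1 has {g, e, a, c, d, f} and column 4 has {e, c}, leaving only b.
Row 3, column 5: row 3 has {b} and column 5 has {e, a, c, d, f}, leaving only g.
Row 6, column 5: row 6 has {e, d} and column 5 has {g, e, a, c, d, f}, leaving only b.
Row 3, column 1: row 3 has {g, b} and column 1 has {e, a, c, d}, leaving only f.
Row 6, column 1: row 6 has {e, b, d} and column 1 has {e, a, c, d, f}, leaving only g.
Row 2, column 1: row 2 has {g, e, a, c, d} and column 1 has {g, e, a, c, d, f}, leaving only b.
Row 2, column 2: row 2 has {g, e, b, a, c, d} and column 2 has {g, e, d}, leaving only f.
Row 3, column 6: row 3 has {g, b, f} and column 6 has {g, b, a, c, d, f}, leaving only e.
Row 3, column 7: row 3 has {g, e, b, f} and column 7 has {g, e, a, d}, leaving only c.
Row 6, column 7: row 6 has {g, e, b, d} and column 7 has {g, e, a, c, d}, leaving only f.
Row 6, column 4: row 6 has {g, e, b, d, f} and column 4 has {e, b, c}, leaving only a.
Row 6, column 2: row 6 has {g, e, b, a, d, f} and column 2 has {g, e, d, f}, leaving only c.
So row 6 reads: g c e a b d f.

g c e a b d f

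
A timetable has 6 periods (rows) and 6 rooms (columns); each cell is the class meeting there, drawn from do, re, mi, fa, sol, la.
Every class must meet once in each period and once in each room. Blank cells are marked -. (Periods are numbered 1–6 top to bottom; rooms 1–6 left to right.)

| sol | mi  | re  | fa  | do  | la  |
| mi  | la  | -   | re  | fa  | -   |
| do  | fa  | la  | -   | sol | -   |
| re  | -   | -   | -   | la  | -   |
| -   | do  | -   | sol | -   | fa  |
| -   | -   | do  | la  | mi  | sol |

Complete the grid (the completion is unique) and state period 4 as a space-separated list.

Period 4, room 2: period 4 has {re, la} and room 2 has {do, mi, fa, la}, leaving only sol.
Period 2, room 3: period 2 has {re, mi, fa, la} and room 3 has {do, re, la}, leaving only sol.
Period 2, room 6: period 2 has {re, mi, fa, sol, la} and room 6 has {fa, sol, la}, leaving only do.
Period 4, room 6: period 4 has {re, sol, la} and room 6 has {do, fa, sol, la}, leaving only mi.
Period 4, room 3: period 4 has {re, mi, sol, la} and room 3 has {do, re, sol, la}, leaving only fa.
Period 4, room 4: period 4 has {re, mi, fa, sol, la} and room 4 has {re, fa, sol, la}, leaving only do.
So period 4 reads: re sol fa do la mi.

re sol fa do la mi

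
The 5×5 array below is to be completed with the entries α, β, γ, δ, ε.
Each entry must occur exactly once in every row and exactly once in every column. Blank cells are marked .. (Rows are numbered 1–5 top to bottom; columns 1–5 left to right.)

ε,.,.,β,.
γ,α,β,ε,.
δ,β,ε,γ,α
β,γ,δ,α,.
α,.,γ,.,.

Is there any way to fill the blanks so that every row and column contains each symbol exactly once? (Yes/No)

No row or column among the givens repeats a symbol, and propagating forced cells runs into no contradiction.
One valid completion exists (for instance, ε δ α β γ / γ α β ε δ / δ β ε γ α / β γ δ α ε / α ε γ δ β).

Yes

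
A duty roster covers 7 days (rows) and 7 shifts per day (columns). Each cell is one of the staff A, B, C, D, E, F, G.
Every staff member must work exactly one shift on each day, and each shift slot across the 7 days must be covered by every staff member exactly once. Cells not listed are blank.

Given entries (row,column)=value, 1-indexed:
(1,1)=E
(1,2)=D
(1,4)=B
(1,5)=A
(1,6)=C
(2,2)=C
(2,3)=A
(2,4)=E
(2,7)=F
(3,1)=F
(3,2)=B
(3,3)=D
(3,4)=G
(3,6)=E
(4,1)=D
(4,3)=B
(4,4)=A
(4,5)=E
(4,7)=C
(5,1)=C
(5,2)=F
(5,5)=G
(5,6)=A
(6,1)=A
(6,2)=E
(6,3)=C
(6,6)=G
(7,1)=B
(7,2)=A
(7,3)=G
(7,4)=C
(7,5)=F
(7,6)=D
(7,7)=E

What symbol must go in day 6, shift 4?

Day 1, shift 3: day 1 has {A, B, C, D, E} and shift 3 has {A, B, C, D, G}, leaving only F.
Day 1, shift 7: day 1 has {A, B, C, D, E, F} and shift 7 has {C, E, F}, leaving only G.
Day 2, shift 1: day 2 has {A, C, E, F} and shift 1 has {A, B, C, D, E, F}, leaving only G.
Day 2, shift 6: day 2 has {A, C, E, F, G} and shift 6 has {A, C, D, E, G}, leaving only B.
Day 2, shift 5: day 2 has {A, B, C, E, F, G} and shift 5 has {A, E, F, G}, leaving only D.
Day 3, shift 5: day 3 has {B, D, E, F, G} and shift 5 has {A, D, E, F, G}, leaving only C.
Day 3, shift 7: day 3 has {B, C, D, E, F, G} and shift 7 has {C, E, F, G}, leaving only A.
Day 4, shift 2: day 4 has {A, B, C, D, E} and shift 2 has {A, B, C, D, E, F}, leaving only G.
Day 4, shift 6: day 4 has {A, B, C, D, E, G} and shift 6 has {A, B, C, D, E, G}, leaving only F.
Day 5, shift 3: day 5 has {A, C, F, G} and shift 3 has {A, B, C, D, F, G}, leaving only E.
Day 5, shift 4: day 5 has {A, C, E, F, G} and shift 4 has {A, B, C, E, G}, leaving only D.
Day 6 already has {A, C, E, G} and shift 4 already has {A, B, C, D, E, G}, so day 6, shift 4 must be F.

F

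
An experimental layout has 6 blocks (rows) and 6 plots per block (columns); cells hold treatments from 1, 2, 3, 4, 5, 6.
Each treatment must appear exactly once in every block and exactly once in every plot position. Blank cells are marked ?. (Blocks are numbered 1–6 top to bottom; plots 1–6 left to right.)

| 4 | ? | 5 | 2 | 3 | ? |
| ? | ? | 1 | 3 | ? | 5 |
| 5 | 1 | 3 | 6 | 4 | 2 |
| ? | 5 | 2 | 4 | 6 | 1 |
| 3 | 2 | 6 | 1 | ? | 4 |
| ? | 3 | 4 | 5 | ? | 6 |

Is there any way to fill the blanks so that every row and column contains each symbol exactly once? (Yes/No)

Block 1, plot 6: block 1 together with plot 6 already contain {1, 2, 3, 4, 5, 6} — every symbol — so nothing can go there. The grid has no valid completion.

No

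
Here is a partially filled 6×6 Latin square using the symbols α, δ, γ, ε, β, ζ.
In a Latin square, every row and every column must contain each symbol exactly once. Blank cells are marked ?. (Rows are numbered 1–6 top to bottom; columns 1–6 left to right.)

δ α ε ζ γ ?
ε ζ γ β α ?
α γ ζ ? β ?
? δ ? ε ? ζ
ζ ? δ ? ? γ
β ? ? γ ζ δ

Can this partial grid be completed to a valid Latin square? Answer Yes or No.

No

Row 2, column 6: row 2 together with column 6 already contain {α, δ, γ, ε, β, ζ} — every symbol — so nothing can go there. The grid has no valid completion.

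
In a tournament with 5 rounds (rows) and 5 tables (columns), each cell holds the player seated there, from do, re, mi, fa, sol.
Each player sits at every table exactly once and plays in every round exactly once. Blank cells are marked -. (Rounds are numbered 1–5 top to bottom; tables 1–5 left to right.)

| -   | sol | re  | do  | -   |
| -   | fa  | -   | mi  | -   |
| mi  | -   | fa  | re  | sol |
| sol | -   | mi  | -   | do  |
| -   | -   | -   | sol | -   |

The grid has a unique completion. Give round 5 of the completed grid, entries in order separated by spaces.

Round 5, table 3: round 5 has {sol} and table 3 has {re, mi, fa}, leaving only do.
Round 1, table 1: round 1 has {do, re, sol} and table 1 has {mi, sol}, leaving only fa.
Round 5, table 1: round 5 has {do, sol} and table 1 has {mi, fa, sol}, leaving only re.
Round 5, table 2: round 5 has {do, re, sol} and table 2 has {fa, sol}, leaving only mi.
Round 5, table 5: round 5 has {do, re, mi, sol} and table 5 has {do, sol}, leaving only fa.
So round 5 reads: re mi do sol fa.

re mi do sol fa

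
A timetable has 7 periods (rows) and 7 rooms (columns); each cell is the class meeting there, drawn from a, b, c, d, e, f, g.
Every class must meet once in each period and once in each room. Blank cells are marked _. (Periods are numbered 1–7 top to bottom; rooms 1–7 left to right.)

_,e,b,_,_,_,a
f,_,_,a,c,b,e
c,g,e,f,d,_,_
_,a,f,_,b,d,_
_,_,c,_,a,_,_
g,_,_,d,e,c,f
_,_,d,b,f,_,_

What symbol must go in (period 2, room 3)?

Period 2 already has {a, b, c, e, f} and room 3 already has {b, c, d, e, f}, so period 2, room 3 must be g.

g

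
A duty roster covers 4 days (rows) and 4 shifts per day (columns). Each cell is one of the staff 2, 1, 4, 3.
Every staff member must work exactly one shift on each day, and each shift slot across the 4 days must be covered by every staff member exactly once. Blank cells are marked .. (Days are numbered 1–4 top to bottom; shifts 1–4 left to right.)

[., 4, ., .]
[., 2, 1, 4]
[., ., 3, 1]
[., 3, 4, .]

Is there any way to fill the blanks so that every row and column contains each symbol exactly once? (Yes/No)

Day 3, shift 2: day 3 together with shift 2 already contain {2, 1, 4, 3} — every symbol — so nothing can go there. The grid has no valid completion.

No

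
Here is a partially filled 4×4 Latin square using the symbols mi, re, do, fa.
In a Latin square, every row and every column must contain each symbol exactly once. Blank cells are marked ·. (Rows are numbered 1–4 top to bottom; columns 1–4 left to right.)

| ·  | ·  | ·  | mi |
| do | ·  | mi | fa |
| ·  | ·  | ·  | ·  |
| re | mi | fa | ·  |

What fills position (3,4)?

re

Row 1, column 1: row 1 has {mi} and column 1 has {re, do}, leaving only fa.
Row 2, column 2: row 2 has {mi, do, fa} and column 2 has {mi}, leaving only re.
Row 1, column 2: row 1 has {mi, fa} and column 2 has {mi, re}, leaving only do.
Row 1, column 3: row 1 has {mi, do, fa} and column 3 has {mi, fa}, leaving only re.
Row 3, column 1: row 3 has {} and column 1 has {re, do, fa}, leaving only mi.
Row 3, column 2: row 3 has {mi} and column 2 has {mi, re, do}, leaving only fa.
Row 3, column 3: row 3 has {mi, fa} and column 3 has {mi, re, fa}, leaving only do.
Row 3 already has {mi, do, fa} and column 4 already has {mi, fa}, so row 3, column 4 must be re.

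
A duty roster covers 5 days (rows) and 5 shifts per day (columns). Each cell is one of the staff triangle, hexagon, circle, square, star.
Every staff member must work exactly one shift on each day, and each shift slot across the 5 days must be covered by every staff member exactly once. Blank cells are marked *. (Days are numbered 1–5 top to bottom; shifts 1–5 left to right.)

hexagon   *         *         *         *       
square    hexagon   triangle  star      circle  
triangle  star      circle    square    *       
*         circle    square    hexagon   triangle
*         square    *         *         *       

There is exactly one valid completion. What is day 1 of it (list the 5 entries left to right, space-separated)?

Day 1, shift 2: day 1 has {hexagon} and shift 2 has {hexagon, circle, square, star}, leaving only triangle.
Day 1, shift 3: day 1 has {triangle, hexagon} and shift 3 has {triangle, circle, square}, leaving only star.
Day 1, shift 4: day 1 has {triangle, hexagon, star} and shift 4 has {hexagon, square, star}, leaving only circle.
Day 1, shift 5: day 1 has {triangle, hexagon, circle, star} and shift 5 has {triangle, circle}, leaving only square.
So day 1 reads: hexagon triangle star circle square.

hexagon triangle star circle square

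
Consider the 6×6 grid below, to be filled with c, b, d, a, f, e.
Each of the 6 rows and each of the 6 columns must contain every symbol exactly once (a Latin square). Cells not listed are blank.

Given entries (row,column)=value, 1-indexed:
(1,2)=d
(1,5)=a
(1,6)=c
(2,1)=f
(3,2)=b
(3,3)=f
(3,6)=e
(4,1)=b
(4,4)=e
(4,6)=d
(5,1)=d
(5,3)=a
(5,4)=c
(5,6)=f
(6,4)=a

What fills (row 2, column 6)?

Row 1, column 1: row 1 has {c, d, a} and column 1 has {b, d, f}, leaving only e.
Row 1, column 3: row 1 has {c, d, a, e} and column 3 has {a, f}, leaving only b.
Row 1, column 4: row 1 has {c, b, d, a, e} and column 4 has {c, a, e}, leaving only f.
Row 3, column 4: row 3 has {b, f, e} and column 4 has {c, a, f, e}, leaving only d.
Row 2, column 4: row 2 has {f} and column 4 has {c, d, a, f, e}, leaving only b.
Row 2 already has {b, f} and column 6 already has {c, d, f, e}, so row 2, column 6 must be a.

a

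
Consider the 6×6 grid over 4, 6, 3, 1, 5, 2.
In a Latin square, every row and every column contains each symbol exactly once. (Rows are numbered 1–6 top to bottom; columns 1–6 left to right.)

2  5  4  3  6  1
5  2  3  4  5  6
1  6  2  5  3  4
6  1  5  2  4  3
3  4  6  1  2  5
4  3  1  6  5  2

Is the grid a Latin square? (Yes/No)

No

Column 5 contains 5 twice (at rows 2 and 6), so it is not a permutation.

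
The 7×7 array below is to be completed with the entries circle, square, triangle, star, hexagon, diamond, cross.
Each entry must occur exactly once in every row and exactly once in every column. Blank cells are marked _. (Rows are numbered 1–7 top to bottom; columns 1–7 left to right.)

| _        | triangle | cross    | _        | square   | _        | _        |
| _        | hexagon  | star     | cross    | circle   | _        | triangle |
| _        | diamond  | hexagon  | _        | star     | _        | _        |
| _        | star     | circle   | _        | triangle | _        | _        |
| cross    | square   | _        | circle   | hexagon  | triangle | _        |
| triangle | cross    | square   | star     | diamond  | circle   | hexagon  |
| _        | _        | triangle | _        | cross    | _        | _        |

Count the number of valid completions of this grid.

14

Row 1, column 1: eliminating its row and column leaves {circle, star, hexagon, diamond}.
Row 1, column 4: eliminating its row and column leaves {hexagon, diamond}.
Row 1, column 6: eliminating its row and column leaves {star, hexagon, diamond}.
Row 1, column 7: eliminating its row and column leaves {circle, star, diamond}.
Row 2, column 1: eliminating its row and column leaves {square, diamond}.
Row 2, column 6: eliminating its row and column leaves {square, diamond}.
Row 3, column 1: eliminating its row and column leaves {circle, square}.
Row 3, column 4: eliminating its row and column leaves {square, triangle}.
Row 3, column 6: eliminating its row and column leaves {square, cross}.
Row 3, column 7: eliminating its row and column leaves {circle, square, cross}.
Row 4, column 1: eliminating its row and column leaves {square, hexagon, diamond}.
Row 4, column 4: eliminating its row and column leaves {square, hexagon, diamond}.
Row 4, column 6: eliminating its row and column leaves {square, hexagon, diamond, cross}.
Row 4, column 7: eliminating its row and column leaves {square, diamond, cross}.
Row 5, column 3: eliminating its row and column leaves {diamond}.
Row 5, column 7: eliminating its row and column leaves {star, diamond}.
Row 7, column 1: eliminating its row and column leaves {circle, square, star, hexagon, diamond}.
Row 7, column 2: eliminating its row and column leaves {circle}.
Row 7, column 4: eliminating its row and column leaves {square, hexagon, diamond}.
Row 7, column 6: eliminating its row and column leaves {square, star, hexagon, diamond}.
Row 7, column 7: eliminating its row and column leaves {circle, square, star, diamond}.
Enumerating the assignments across these blanks that avoid any row or column repeat gives 14 completions.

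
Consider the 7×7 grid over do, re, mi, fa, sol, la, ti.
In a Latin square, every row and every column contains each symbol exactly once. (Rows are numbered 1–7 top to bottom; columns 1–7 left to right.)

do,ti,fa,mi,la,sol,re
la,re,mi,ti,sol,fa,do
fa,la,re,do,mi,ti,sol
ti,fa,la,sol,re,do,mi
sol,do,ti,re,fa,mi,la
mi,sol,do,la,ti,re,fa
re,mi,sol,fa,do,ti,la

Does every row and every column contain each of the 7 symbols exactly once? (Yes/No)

No

Every row is a permutation, but column 6 contains ti twice (at rows 3 and 7).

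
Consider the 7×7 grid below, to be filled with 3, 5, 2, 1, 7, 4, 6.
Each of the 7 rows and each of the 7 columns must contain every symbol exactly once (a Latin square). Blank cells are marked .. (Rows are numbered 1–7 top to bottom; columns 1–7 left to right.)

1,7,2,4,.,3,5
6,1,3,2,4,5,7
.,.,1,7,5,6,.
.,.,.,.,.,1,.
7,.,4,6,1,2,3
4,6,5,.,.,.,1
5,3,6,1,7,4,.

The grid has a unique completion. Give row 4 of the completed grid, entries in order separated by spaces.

2 4 7 5 3 1 6

Row 4, column 3: row 4 has {1} and column 3 has {3, 5, 2, 1, 4, 6}, leaving only 7.
Row 1, column 5: row 1 has {3, 5, 2, 1, 7, 4} and column 5 has {5, 1, 7, 4}, leaving only 6.
Row 5, column 2: row 5 has {3, 2, 1, 7, 4, 6} and column 2 has {3, 1, 7, 6}, leaving only 5.
Row 6, column 4: row 6 has {5, 1, 4, 6} and column 4 has {2, 1, 7, 4, 6}, leaving only 3.
Row 4, column 4: row 4 has {1, 7} and column 4 has {3, 2, 1, 7, 4, 6}, leaving only 5.
Row 6, column 5: row 6 has {3, 5, 1, 4, 6} and column 5 has {5, 1, 7, 4, 6}, leaving only 2.
Row 4, column 5: row 4 has {5, 1, 7} and column 5 has {5, 2, 1, 7, 4, 6}, leaving only 3.
Row 4, column 1: row 4 has {3, 5, 1, 7} and column 1 has {5, 1, 7, 4, 6}, leaving only 2.
Row 4, column 2: row 4 has {3, 5, 2, 1, 7} and column 2 has {3, 5, 1, 7, 6}, leaving only 4.
Row 4, column 7: row 4 has {3, 5, 2, 1, 7, 4} and column 7 has {3, 5, 1, 7}, leaving only 6.
So row 4 reads: 2 4 7 5 3 1 6.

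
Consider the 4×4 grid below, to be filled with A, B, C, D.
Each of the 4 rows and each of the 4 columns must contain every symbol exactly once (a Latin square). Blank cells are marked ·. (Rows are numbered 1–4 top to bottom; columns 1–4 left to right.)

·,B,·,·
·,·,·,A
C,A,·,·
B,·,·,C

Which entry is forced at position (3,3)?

D

Row 1, column 4: row 1 has {B} and column 4 has {A, C}, leaving only D.
Row 1, column 1: row 1 has {B, D} and column 1 has {B, C}, leaving only A.
Row 1, column 3: row 1 has {A, B, D} and column 3 has {}, leaving only C.
Row 2, column 1: row 2 has {A} and column 1 has {A, B, C}, leaving only D.
Row 2, column 2: row 2 has {A, D} and column 2 has {A, B}, leaving only C.
Row 2, column 3: row 2 has {A, C, D} and column 3 has {C}, leaving only B.
Row 3 already has {A, C} and column 3 already has {B, C}, so row 3, column 3 must be D.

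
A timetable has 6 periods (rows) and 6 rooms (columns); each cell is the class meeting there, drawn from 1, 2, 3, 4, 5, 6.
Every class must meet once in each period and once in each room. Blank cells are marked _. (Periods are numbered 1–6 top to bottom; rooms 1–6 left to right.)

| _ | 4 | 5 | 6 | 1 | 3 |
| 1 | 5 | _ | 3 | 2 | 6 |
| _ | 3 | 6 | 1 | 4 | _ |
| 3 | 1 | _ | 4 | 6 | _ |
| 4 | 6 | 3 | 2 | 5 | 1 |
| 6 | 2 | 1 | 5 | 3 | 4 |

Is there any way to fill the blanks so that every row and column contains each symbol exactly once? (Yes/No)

Yes

No period or room among the givens repeats a symbol, and propagating forced cells runs into no contradiction.
One valid completion exists (for instance, 2 4 5 6 1 3 / 1 5 4 3 2 6 / 5 3 6 1 4 2 / 3 1 2 4 6 5 / 4 6 3 2 5 1 / 6 2 1 5 3 4).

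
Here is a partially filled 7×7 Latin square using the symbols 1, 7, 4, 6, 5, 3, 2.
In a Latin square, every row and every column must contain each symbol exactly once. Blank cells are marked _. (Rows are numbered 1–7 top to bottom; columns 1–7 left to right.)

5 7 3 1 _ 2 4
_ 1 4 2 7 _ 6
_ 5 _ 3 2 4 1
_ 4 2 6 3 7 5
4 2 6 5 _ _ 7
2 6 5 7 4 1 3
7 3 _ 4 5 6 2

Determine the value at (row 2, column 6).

5

Row 1, column 5: row 1 has {1, 7, 4, 5, 3, 2} and column 5 has {7, 4, 5, 3, 2}, leaving only 6.
Row 2, column 1: row 2 has {1, 7, 4, 6, 2} and column 1 has {7, 4, 5, 2}, leaving only 3.
Row 2 already has {1, 7, 4, 6, 3, 2} and column 6 already has {1, 7, 4, 6, 2}, so row 2, column 6 must be 5.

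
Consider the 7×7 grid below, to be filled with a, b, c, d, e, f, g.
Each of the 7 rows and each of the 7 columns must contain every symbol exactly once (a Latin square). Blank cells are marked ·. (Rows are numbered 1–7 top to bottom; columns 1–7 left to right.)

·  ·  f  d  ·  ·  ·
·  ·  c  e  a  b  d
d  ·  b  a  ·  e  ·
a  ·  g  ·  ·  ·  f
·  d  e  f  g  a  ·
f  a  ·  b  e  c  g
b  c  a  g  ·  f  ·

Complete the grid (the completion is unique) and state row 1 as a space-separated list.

Row 1, column 6: row 1 has {d, f} and column 6 has {a, b, c, e, f}, leaving only g.
Row 2, column 1: row 2 has {a, b, c, d, e} and column 1 has {a, b, d, f}, leaving only g.
Row 2, column 2: row 2 has {a, b, c, d, e, g} and column 2 has {a, c, d}, leaving only f.
Row 3, column 2: row 3 has {a, b, d, e} and column 2 has {a, c, d, f}, leaving only g.
Row 3, column 7: row 3 has {a, b, d, e, g} and column 7 has {d, f, g}, leaving only c.
Row 3, column 5: row 3 has {a, b, c, d, e, g} and column 5 has {a, e, g}, leaving only f.
Row 4, column 4: row 4 has {a, f, g} and column 4 has {a, b, d, e, f, g}, leaving only c.
Row 4, column 6: row 4 has {a, c, f, g} and column 6 has {a, b, c, e, f, g}, leaving only d.
Row 4, column 5: row 4 has {a, c, d, f, g} and column 5 has {a, e, f, g}, leaving only b.
Row 1, column 5: row 1 has {d, f, g} and column 5 has {a, b, e, f, g}, leaving only c.
Row 1, column 1: row 1 has {c, d, f, g} and column 1 has {a, b, d, f, g}, leaving only e.
Row 1, column 2: row 1 has {c, d, e, f, g} and column 2 has {a, c, d, f, g}, leaving only b.
Row 1, column 7: row 1 has {b, c, d, e, f, g} and column 7 has {c, d, f, g}, leaving only a.
So row 1 reads: e b f d c g a.

e b f d c g a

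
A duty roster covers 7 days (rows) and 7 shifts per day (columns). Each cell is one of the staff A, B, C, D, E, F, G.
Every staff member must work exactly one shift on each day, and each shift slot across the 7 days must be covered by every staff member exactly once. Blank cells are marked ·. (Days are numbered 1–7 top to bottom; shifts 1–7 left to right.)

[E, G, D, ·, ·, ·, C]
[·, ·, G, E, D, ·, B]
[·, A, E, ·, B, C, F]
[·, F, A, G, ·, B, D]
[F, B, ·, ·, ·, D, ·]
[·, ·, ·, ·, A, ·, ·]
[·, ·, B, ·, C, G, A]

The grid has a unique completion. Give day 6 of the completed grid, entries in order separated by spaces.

Day 1, shift 5: day 1 has {C, D, E, G} and shift 5 has {A, B, C, D}, leaving only F.
Day 1, shift 6: day 1 has {C, D, E, F, G} and shift 6 has {B, C, D, G}, leaving only A.
Day 1, shift 4: day 1 has {A, C, D, E, F, G} and shift 4 has {E, G}, leaving only B.
Day 2, shift 2: day 2 has {B, D, E, G} and shift 2 has {A, B, F, G}, leaving only C.
Day 2, shift 1: day 2 has {B, C, D, E, G} and shift 1 has {E, F}, leaving only A.
Day 2, shift 6: day 2 has {A, B, C, D, E, G} and shift 6 has {A, B, C, D, G}, leaving only F.
Day 6, shift 6: day 6 has {A} and shift 6 has {A, B, C, D, F, G}, leaving only E.
Day 6, shift 2: day 6 has {A, E} and shift 2 has {A, B, C, F, G}, leaving only D.
Day 6, shift 7: day 6 has {A, D, E} and shift 7 has {A, B, C, D, F}, leaving only G.
Day 3, shift 4: day 3 has {A, B, C, E, F} and shift 4 has {B, E, G}, leaving only D.
Day 3, shift 1: day 3 has {A, B, C, D, E, F} and shift 1 has {A, E, F}, leaving only G.
Day 4, shift 1: day 4 has {A, B, D, F, G} and shift 1 has {A, E, F, G}, leaving only C.
Day 6, shift 1: day 6 has {A, D, E, G} and shift 1 has {A, C, E, F, G}, leaving only B.
Day 4, shift 5: day 4 has {A, B, C, D, F, G} and shift 5 has {A, B, C, D, F}, leaving only E.
Day 5, shift 3: day 5 has {B, D, F} and shift 3 has {A, B, D, E, G}, leaving only C.
Day 6, shift 3: day 6 has {A, B, D, E, G} and shift 3 has {A, B, C, D, E, G}, leaving only F.
Day 6, shift 4: day 6 has {A, B, D, E, F, G} and shift 4 has {B, D, E, G}, leaving only C.
So day 6 reads: B D F C A E G.

B D F C A E G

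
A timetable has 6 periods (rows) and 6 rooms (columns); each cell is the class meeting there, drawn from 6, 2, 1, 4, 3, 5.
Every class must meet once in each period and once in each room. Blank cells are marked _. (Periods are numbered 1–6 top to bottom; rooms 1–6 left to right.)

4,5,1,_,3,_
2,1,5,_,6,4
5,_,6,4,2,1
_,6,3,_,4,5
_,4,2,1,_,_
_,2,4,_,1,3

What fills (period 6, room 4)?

Period 2, room 4: period 2 has {6, 2, 1, 4, 5} and room 4 has {1, 4}, leaving only 3.
Period 3, room 2: period 3 has {6, 2, 1, 4, 5} and room 2 has {6, 2, 1, 4, 5}, leaving only 3.
Period 4, room 1: period 4 has {6, 4, 3, 5} and room 1 has {2, 4, 5}, leaving only 1.
Period 4, room 4: period 4 has {6, 1, 4, 3, 5} and room 4 has {1, 4, 3}, leaving only 2.
Period 1, room 4: period 1 has {1, 4, 3, 5} and room 4 has {2, 1, 4, 3}, leaving only 6.
Period 6 already has {2, 1, 4, 3} and room 4 already has {6, 2, 1, 4, 3}, so period 6, room 4 must be 5.

5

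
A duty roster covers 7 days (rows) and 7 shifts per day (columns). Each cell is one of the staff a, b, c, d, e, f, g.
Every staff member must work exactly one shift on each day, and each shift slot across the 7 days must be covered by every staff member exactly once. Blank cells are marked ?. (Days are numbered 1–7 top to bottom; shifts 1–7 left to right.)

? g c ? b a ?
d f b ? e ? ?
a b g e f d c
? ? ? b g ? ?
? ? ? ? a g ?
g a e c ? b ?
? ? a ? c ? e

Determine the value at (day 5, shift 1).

Day 2, shift 6: day 2 has {b, d, e, f} and shift 6 has {a, b, d, g}, leaving only c.
Day 6, shift 5: day 6 has {a, b, c, e, g} and shift 5 has {a, b, c, e, f, g}, leaving only d.
Day 6, shift 7: day 6 has {a, b, c, d, e, g} and shift 7 has {c, e}, leaving only f.
Day 1, shift 7: day 1 has {a, b, c, g} and shift 7 has {c, e, f}, leaving only d.
Day 1, shift 4: day 1 has {a, b, c, d, g} and shift 4 has {b, c, e}, leaving only f.
Day 1, shift 1: day 1 has {a, b, c, d, f, g} and shift 1 has {a, d, g}, leaving only e.
Day 4, shift 7: day 4 has {b, g} and shift 7 has {c, d, e, f}, leaving only a.
Day 2, shift 7: day 2 has {b, c, d, e, f} and shift 7 has {a, c, d, e, f}, leaving only g.
Day 2, shift 4: day 2 has {b, c, d, e, f, g} and shift 4 has {b, c, e, f}, leaving only a.
Day 5, shift 4: day 5 has {a, g} and shift 4 has {a, b, c, e, f}, leaving only d.
Day 5, shift 3: day 5 has {a, d, g} and shift 3 has {a, b, c, e, g}, leaving only f.
Day 4, shift 3: day 4 has {a, b, g} and shift 3 has {a, b, c, e, f, g}, leaving only d.
Day 5, shift 7: day 5 has {a, d, f, g} and shift 7 has {a, c, d, e, f, g}, leaving only b.
Day 5 already has {a, b, d, f, g} and shift 1 already has {a, d, e, g}, so day 5, shift 1 must be c.

c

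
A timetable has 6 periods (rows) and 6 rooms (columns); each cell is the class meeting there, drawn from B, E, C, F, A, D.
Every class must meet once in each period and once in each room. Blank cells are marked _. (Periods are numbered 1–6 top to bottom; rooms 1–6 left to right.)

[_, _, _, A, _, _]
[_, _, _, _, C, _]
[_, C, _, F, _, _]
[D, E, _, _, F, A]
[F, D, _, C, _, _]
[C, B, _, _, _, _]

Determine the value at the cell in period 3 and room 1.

Period 1, room 2: period 1 has {A} and room 2 has {B, E, C, D}, leaving only F.
Period 2, room 2: period 2 has {C} and room 2 has {B, E, C, F, D}, leaving only A.
Period 4, room 4: period 4 has {E, F, A, D} and room 4 has {C, F, A}, leaving only B.
Period 4, room 3: period 4 has {B, E, F, A, D} and room 3 has {}, leaving only C.
Period 3, room 1 is narrowed to {B, E, A}.
If it were B, then period 2, room 1 would be left with no valid symbol.
If it were E, then period 2, room 1 would be left with no valid symbol.
So period 3, room 1 must be A.

A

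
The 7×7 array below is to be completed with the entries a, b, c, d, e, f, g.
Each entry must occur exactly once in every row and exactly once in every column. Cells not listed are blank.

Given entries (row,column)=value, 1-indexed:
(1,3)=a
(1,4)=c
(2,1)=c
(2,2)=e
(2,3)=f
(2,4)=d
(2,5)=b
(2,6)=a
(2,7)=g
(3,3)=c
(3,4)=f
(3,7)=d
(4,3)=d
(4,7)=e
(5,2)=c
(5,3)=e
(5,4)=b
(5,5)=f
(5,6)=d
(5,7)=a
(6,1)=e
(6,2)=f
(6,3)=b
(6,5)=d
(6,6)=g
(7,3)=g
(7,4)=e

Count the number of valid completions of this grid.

8

Row 1, column 1: eliminating its row and column leaves {b, d, f, g}.
Row 1, column 2: eliminating its row and column leaves {b, d, g}.
Row 1, column 5: eliminating its row and column leaves {e, g}.
Row 1, column 6: eliminating its row and column leaves {b, e, f}.
Row 1, column 7: eliminating its row and column leaves {b, f}.
Row 3, column 1: eliminating its row and column leaves {a, b, g}.
Row 3, column 2: eliminating its row and column leaves {a, b, g}.
Row 3, column 5: eliminating its row and column leaves {a, e, g}.
Row 3, column 6: eliminating its row and column leaves {b, e}.
Row 4, column 1: eliminating its row and column leaves {a, b, f, g}.
Row 4, column 2: eliminating its row and column leaves {a, b, g}.
Row 4, column 4: eliminating its row and column leaves {a, g}.
Row 4, column 5: eliminating its row and column leaves {a, c, g}.
Row 4, column 6: eliminating its row and column leaves {b, c, f}.
Row 5, column 1: eliminating its row and column leaves {g}.
Row 6, column 4: eliminating its row and column leaves {a}.
Row 6, column 7: eliminating its row and column leaves {c}.
Row 7, column 1: eliminating its row and column leaves {a, b, d, f}.
Row 7, column 2: eliminating its row and column leaves {a, b, d}.
Row 7, column 5: eliminating its row and column leaves {a, c}.
Row 7, column 6: eliminating its row and column leaves {b, c, f}.
Row 7, column 7: eliminating its row and column leaves {b, c, f}.
Enumerating the assignments across these blanks that avoid any row or column repeat gives 8 completions.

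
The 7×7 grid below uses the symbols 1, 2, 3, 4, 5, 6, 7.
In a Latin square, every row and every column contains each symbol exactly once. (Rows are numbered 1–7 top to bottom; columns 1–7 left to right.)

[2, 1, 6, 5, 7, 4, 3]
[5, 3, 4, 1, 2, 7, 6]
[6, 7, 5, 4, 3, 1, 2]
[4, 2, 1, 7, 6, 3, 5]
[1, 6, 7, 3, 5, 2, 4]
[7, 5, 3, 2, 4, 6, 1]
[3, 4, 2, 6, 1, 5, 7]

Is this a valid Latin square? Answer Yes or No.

Each row is a permutation of the 7 symbols, and so is each column.

Yes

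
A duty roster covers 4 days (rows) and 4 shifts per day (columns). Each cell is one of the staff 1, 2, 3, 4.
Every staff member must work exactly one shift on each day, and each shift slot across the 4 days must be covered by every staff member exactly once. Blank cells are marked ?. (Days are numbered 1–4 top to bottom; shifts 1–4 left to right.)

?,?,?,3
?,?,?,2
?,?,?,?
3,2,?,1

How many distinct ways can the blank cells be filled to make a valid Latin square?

Day 1, shift 1: eliminating its day and shift leaves {1, 2, 4}.
Day 1, shift 2: eliminating its day and shift leaves {1, 4}.
Day 1, shift 3: eliminating its day and shift leaves {1, 2, 4}.
Day 2, shift 1: eliminating its day and shift leaves {1, 4}.
Day 2, shift 2: eliminating its day and shift leaves {1, 3, 4}.
Day 2, shift 3: eliminating its day and shift leaves {1, 3, 4}.
Day 3, shift 1: eliminating its day and shift leaves {1, 2, 4}.
Day 3, shift 2: eliminating its day and shift leaves {1, 3, 4}.
Day 3, shift 3: eliminating its day and shift leaves {1, 2, 3, 4}.
Day 3, shift 4: eliminating its day and shift leaves {4}.
Day 4, shift 3: eliminating its day and shift leaves {4}.
Enumerating the assignments across these blanks that avoid any day or shift repeat gives 4 completions.

4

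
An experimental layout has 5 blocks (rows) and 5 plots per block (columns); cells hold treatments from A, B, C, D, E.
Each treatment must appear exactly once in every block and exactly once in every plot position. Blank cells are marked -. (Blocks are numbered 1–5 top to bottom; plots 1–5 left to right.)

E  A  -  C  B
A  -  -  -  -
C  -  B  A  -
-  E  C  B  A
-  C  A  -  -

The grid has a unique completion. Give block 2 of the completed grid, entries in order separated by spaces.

Block 1, plot 3: block 1 has {A, B, C, E} and plot 3 has {A, B, C}, leaving only D.
Block 2, plot 3: block 2 has {A} and plot 3 has {A, B, C, D}, leaving only E.
Block 2, plot 4: block 2 has {A, E} and plot 4 has {A, B, C}, leaving only D.
Block 2, plot 2: block 2 has {A, D, E} and plot 2 has {A, C, E}, leaving only B.
Block 2, plot 5: block 2 has {A, B, D, E} and plot 5 has {A, B}, leaving only C.
So block 2 reads: A B E D C.

A B E D C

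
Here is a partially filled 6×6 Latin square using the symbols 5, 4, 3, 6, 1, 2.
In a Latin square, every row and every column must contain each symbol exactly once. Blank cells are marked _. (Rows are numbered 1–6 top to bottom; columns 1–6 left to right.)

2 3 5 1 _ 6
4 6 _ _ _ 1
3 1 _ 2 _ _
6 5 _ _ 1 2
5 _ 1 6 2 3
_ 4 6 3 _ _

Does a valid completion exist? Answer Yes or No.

No

Row 5, column 2: row 5 together with column 2 already contain {5, 4, 3, 6, 1, 2} — every symbol — so nothing can go there. The grid has no valid completion.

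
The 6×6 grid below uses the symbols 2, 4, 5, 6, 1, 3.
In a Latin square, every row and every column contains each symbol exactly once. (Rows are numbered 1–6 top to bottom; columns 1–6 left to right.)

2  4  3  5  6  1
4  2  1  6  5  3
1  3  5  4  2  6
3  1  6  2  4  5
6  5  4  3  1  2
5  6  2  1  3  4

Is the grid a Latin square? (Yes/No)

Each row is a permutation of the 6 symbols, and so is each column.

Yes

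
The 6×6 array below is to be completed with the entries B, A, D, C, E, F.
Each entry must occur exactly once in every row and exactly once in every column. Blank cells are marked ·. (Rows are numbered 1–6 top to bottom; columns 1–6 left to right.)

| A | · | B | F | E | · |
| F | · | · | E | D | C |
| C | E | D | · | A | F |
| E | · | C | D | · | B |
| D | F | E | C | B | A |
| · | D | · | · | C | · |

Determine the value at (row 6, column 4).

A

Row 1, column 2: row 1 has {B, A, E, F} and column 2 has {D, E, F}, leaving only C.
Row 1, column 6: row 1 has {B, A, C, E, F} and column 6 has {B, A, C, F}, leaving only D.
Row 2, column 3: row 2 has {D, C, E, F} and column 3 has {B, D, C, E}, leaving only A.
Row 2, column 2: row 2 has {A, D, C, E, F} and column 2 has {D, C, E, F}, leaving only B.
Row 3, column 4: row 3 has {A, D, C, E, F} and column 4 has {D, C, E, F}, leaving only B.
Row 6 already has {D, C} and column 4 already has {B, D, C, E, F}, so row 6, column 4 must be A.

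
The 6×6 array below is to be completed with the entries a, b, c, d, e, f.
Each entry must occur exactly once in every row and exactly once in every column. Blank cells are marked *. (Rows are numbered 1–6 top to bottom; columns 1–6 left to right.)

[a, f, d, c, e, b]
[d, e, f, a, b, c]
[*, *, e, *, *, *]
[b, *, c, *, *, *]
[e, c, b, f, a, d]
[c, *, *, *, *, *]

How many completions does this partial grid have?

Row 3, column 1: eliminating its row and column leaves {f}.
Row 3, column 2: eliminating its row and column leaves {a, b, d}.
Row 3, column 4: eliminating its row and column leaves {b, d}.
Row 3, column 5: eliminating its row and column leaves {c, d, f}.
Row 3, column 6: eliminating its row and column leaves {a, f}.
Row 4, column 2: eliminating its row and column leaves {a, d}.
Row 4, column 4: eliminating its row and column leaves {d, e}.
Row 4, column 5: eliminating its row and column leaves {d, f}.
Row 4, column 6: eliminating its row and column leaves {a, e, f}.
Row 6, column 2: eliminating its row and column leaves {a, b, d}.
Row 6, column 3: eliminating its row and column leaves {a}.
Row 6, column 4: eliminating its row and column leaves {b, d, e}.
Row 6, column 5: eliminating its row and column leaves {d, f}.
Row 6, column 6: eliminating its row and column leaves {a, e, f}.
Enumerating the assignments across these blanks that avoid any row or column repeat gives 3 completions.

3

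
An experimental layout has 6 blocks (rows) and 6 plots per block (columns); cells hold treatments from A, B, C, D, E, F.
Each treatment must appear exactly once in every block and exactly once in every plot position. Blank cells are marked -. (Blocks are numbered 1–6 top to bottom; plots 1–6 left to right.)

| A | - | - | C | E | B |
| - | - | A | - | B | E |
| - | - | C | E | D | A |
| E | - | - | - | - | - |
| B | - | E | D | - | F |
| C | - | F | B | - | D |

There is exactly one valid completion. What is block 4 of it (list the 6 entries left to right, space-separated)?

Block 4, plot 6: block 4 has {E} and plot 6 has {A, B, D, E, F}, leaving only C.
Block 1, plot 3: block 1 has {A, B, C, E} and plot 3 has {A, C, E, F}, leaving only D.
Block 4, plot 3: block 4 has {C, E} and plot 3 has {A, C, D, E, F}, leaving only B.
Block 1, plot 2: block 1 has {A, B, C, D, E} and plot 2 has {}, leaving only F.
Block 2, plot 4: block 2 has {A, B, E} and plot 4 has {B, C, D, E}, leaving only F.
Block 4, plot 4: block 4 has {B, C, E} and plot 4 has {B, C, D, E, F}, leaving only A.
Block 4, plot 2: block 4 has {A, B, C, E} and plot 2 has {F}, leaving only D.
Block 4, plot 5: block 4 has {A, B, C, D, E} and plot 5 has {B, D, E}, leaving only F.
So block 4 reads: E D B A F C.

E D B A F C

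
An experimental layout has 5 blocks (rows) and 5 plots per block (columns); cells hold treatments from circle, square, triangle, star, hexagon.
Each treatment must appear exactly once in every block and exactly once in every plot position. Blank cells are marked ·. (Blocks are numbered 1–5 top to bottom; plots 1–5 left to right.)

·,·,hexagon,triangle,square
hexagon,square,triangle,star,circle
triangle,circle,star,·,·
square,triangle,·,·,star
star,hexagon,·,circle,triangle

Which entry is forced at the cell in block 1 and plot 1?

Block 1 already has {square, triangle, hexagon} and plot 1 already has {square, triangle, star, hexagon}, so block 1, plot 1 must be circle.

circle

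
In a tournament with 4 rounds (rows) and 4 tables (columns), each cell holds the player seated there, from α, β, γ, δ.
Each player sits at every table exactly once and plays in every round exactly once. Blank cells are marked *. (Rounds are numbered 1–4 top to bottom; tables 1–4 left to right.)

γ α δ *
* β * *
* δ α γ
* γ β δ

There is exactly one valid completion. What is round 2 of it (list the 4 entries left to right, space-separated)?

Round 2, table 3: round 2 has {β} and table 3 has {α, β, δ}, leaving only γ.
Round 2, table 4: round 2 has {β, γ} and table 4 has {γ, δ}, leaving only α.
Round 2, table 1: round 2 has {α, β, γ} and table 1 has {γ}, leaving only δ.
So round 2 reads: δ β γ α.

δ β γ α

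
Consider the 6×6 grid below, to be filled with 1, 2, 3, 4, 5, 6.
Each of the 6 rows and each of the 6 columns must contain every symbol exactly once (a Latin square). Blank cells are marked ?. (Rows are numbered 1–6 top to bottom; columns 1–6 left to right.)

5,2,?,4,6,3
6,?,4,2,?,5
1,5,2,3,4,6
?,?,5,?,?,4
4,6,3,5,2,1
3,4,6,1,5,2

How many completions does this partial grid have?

2

Row 1, column 3: eliminating its row and column leaves {1}.
Row 2, column 2: eliminating its row and column leaves {1, 3}.
Row 2, column 5: eliminating its row and column leaves {1, 3}.
Row 4, column 1: eliminating its row and column leaves {2}.
Row 4, column 2: eliminating its row and column leaves {1, 3}.
Row 4, column 4: eliminating its row and column leaves {6}.
Row 4, column 5: eliminating its row and column leaves {1, 3}.
Enumerating the assignments across these blanks that avoid any row or column repeat gives 2 completions.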